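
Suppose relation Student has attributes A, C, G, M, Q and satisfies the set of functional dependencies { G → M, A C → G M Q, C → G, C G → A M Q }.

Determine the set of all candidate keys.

{C}⁺: C→G adds G; CG→AMQ adds A, M, Q → {A, C, G, M, Q}.
No other minimal superkey exists.

{C}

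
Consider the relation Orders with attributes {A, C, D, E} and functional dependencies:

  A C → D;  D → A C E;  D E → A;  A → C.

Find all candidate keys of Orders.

{A}⁺: A→C adds C; AC→D adds D; D→ACE adds E → {A, C, D, E}.
{D}⁺: D→ACE adds A, C, E → {A, C, D, E}.

{A}; {D}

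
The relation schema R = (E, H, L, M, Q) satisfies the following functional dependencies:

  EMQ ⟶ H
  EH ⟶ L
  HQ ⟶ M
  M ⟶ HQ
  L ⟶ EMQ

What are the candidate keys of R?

{L}⁺: L→EMQ adds E, M, Q; EMQ→H adds H → {E, H, L, M, Q}.
{E, H}⁺: EH→L adds L; L→EMQ adds M, Q → {E, H, L, M, Q}. Minimal: {H}⁺ = {H}; {E}⁺ = {E} — none reach the full schema.
{E, M}⁺: M→HQ adds H, Q; EH→L adds L → {E, H, L, M, Q}. Minimal: {M}⁺ = {H, M, Q}; {E}⁺ = {E} — none reach the full schema.

{L}, {E, H}, {E, M}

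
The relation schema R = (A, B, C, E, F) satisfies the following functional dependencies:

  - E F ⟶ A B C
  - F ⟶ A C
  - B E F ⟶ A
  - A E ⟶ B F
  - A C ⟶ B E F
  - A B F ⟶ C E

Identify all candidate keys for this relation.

{F}⁺: F→AC adds A, C; AC→BEF adds B, E → {A, B, C, E, F}.
{A, C}⁺: AC→BEF adds B, E, F → {A, B, C, E, F}. Minimal: {C}⁺ = {C}; {A}⁺ = {A} — none reach the full schema.
{A, E}⁺: AE→BF adds B, F; ABF→CE adds C → {A, B, C, E, F}. Minimal: {E}⁺ = {E}; {A}⁺ = {A} — none reach the full schema.

(F), (A, C), (A, E)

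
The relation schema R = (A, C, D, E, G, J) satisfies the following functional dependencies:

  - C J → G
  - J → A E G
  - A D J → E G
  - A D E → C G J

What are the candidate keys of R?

(D, J), (A, D, E)

Attribute D never appears on the right-hand side of any dependency, so D must belong to every candidate key.
{D}⁺ = {D}, which is not all of the schema, so we must add further attributes.
{D, J}⁺: J→AEG adds A, E, G; ADE→CGJ adds C → {A, C, D, E, G, J}.
{A, D, E}⁺: ADE→CGJ adds C, G, J → {A, C, D, E, G, J}.
Any other superkey contains one of these as a subset, so there are no further candidate keys.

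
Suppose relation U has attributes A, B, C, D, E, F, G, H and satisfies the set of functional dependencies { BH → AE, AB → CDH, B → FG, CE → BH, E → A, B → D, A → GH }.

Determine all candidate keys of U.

{A, B}; {B, E}; {B, H}; {C, E}

{A, B}⁺: AB→CDH adds C, D, H; B→FG adds F, G; BH→AE adds E → {A, B, C, D, E, F, G, H}. Minimal: {B}⁺ = {B, D, F, G}; {A}⁺ = {A, G, H} — none reach the full schema.
{B, E}⁺: B→FG adds F, G; E→A adds A; B→D adds D; A→GH adds H; AB→CDH adds C → {A, B, C, D, E, F, G, H}. Minimal: {E}⁺ = {A, E, G, H}; {B}⁺ = {B, D, F, G} — none reach the full schema.
{B, H}⁺: BH→AE adds A, E; AB→CDH adds C, D; B→FG adds F, G → {A, B, C, D, E, F, G, H}. Minimal: {H}⁺ = {H}; {B}⁺ = {B, D, F, G} — none reach the full schema.
{C, E}⁺: CE→BH adds B, H; E→A adds A; B→D adds D; A→GH adds G; B→FG adds F → {A, B, C, D, E, F, G, H}. Minimal: {E}⁺ = {A, E, G, H}; {C}⁺ = {C} — none reach the full schema.
Any other superkey contains one of these as a subset, so there are no further candidate keys.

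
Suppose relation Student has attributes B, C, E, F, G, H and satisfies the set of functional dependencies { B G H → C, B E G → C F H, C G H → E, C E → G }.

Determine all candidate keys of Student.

{B, C, E}; {B, E, G}; {B, G, H}

Attribute B never appears on the right-hand side of any dependency, so B must belong to every candidate key.
{B}⁺ = {B}, which is not all of the schema, so we must add further attributes.
{B, C, E}⁺: CE→G adds G; BEG→CFH adds F, H → {B, C, E, F, G, H}. Minimal: {C, E}⁺ = {C, E, G}; {B, E}⁺ = {B, E}; {B, C}⁺ = {B, C} — none reach the full schema.
{B, E, G}⁺: BEG→CFH adds C, F, H → {B, C, E, F, G, H}. Minimal: {E, G}⁺ = {E, G}; {B, G}⁺ = {B, G}; {B, E}⁺ = {B, E} — none reach the full schema.
{B, G, H}⁺: BGH→C adds C; CGH→E adds E; BEG→CFH adds F → {B, C, E, F, G, H}. Minimal: {G, H}⁺ = {G, H}; {B, H}⁺ = {B, H}; {B, G}⁺ = {B, G} — none reach the full schema.
Any other superkey contains one of these as a subset, so there are no further candidate keys.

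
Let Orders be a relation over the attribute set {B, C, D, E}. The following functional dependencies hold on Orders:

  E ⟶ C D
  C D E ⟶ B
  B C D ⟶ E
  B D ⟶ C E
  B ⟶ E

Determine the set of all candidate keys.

B, E

{B}⁺: B→E adds E; E→CD adds C, D → {B, C, D, E}.
{E}⁺: E→CD adds C, D; CDE→B adds B → {B, C, D, E}.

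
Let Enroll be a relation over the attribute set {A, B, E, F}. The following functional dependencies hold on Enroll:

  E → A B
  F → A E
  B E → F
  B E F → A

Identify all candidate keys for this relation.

{E}⁺: E→AB adds A, B; BE→F adds F → {A, B, E, F}.
{F}⁺: F→AE adds A, E; E→AB adds B → {A, B, E, F}.

(E); (F)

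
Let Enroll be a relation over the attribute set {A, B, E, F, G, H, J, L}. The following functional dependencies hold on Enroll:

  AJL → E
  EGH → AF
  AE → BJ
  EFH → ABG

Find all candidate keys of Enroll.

{E, F, H, L}, {E, G, H, L}, {A, F, H, J, L}, {A, G, H, J, L}

{E, F, H, L}⁺: EFH→ABG adds A, B, G; AE→BJ adds J → {A, B, E, F, G, H, J, L}. Minimal: {F, H, L}⁺ = {F, H, L}; {E, H, L}⁺ = {E, H, L}; {E, F, L}⁺ = {E, F, L}; … — none reach the full schema.
{E, G, H, L}⁺: EGH→AF adds A, F; AE→BJ adds B, J → {A, B, E, F, G, H, J, L}. Minimal: {G, H, L}⁺ = {G, H, L}; {E, H, L}⁺ = {E, H, L}; {E, G, L}⁺ = {E, G, L}; … — none reach the full schema.
{A, F, H, J, L}⁺: AJL→E adds E; AE→BJ adds B; EFH→ABG adds G → {A, B, E, F, G, H, J, L}. Minimal: {F, H, J, L}⁺ = {F, H, J, L}; {A, H, J, L}⁺ = {A, B, E, H, J, L}; {A, F, J, L}⁺ = {A, B, E, F, J, L}; … — none reach the full schema.
{A, G, H, J, L}⁺: AJL→E adds E; EGH→AF adds F; AE→BJ adds B → {A, B, E, F, G, H, J, L}. Minimal: {G, H, J, L}⁺ = {G, H, J, L}; {A, H, J, L}⁺ = {A, B, E, H, J, L}; {A, G, J, L}⁺ = {A, B, E, G, J, L}; … — none reach the full schema.
Any other superkey contains one of these as a subset, so there are no further candidate keys.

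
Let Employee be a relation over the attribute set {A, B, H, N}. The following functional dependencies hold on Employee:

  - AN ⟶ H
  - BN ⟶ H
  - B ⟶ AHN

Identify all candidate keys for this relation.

{B}

Attribute B never appears on the right-hand side of any dependency, so B must belong to every candidate key.
{B}⁺ = {A, B, H, N}, which is all of the schema, so {B} is the only candidate key.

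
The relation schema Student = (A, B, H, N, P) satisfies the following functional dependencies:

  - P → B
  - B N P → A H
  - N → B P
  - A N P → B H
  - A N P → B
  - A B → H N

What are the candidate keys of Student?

{N}⁺: N→BP adds B, P; BNP→AH adds A, H → {A, B, H, N, P}.
{A, B}⁺: AB→HN adds H, N; N→BP adds P → {A, B, H, N, P}. Minimal: {B}⁺ = {B}; {A}⁺ = {A} — none reach the full schema.
{A, P}⁺: P→B adds B; AB→HN adds H, N → {A, B, H, N, P}. Minimal: {P}⁺ = {B, P}; {A}⁺ = {A} — none reach the full schema.
Any other superkey contains one of these as a subset, so there are no further candidate keys.

(N), (A, B), (A, P)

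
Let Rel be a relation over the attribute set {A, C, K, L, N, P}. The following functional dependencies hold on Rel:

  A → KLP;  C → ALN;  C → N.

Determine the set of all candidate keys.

{C}

Attribute C never appears on the right-hand side of any dependency, so C must belong to every candidate key.
{C}⁺ = {A, C, K, L, N, P}, which is all of the schema, so {C} is the only candidate key.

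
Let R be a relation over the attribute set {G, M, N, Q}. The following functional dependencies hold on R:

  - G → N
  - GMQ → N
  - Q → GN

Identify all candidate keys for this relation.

(M, Q)

Attributes M, Q never appear on any right-hand side, so every candidate key must contain {M, Q}.
{M, Q}⁺ = {G, M, N, Q}, which is all of the schema, so {M, Q} is the only candidate key.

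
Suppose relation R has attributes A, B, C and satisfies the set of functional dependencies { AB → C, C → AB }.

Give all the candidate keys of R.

{C}⁺: C→AB adds A, B → {A, B, C}.
{A, B}⁺: AB→C adds C → {A, B, C}.
Any other superkey contains one of these as a subset, so there are no further candidate keys.

{C}, {A, B}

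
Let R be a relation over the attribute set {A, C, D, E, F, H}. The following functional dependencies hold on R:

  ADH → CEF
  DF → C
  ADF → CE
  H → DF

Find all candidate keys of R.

{A, H}⁺: H→DF adds D, F; ADH→CEF adds C, E → {A, C, D, E, F, H}. Minimal: {H}⁺ = {C, D, F, H}; {A}⁺ = {A} — none reach the full schema.

AH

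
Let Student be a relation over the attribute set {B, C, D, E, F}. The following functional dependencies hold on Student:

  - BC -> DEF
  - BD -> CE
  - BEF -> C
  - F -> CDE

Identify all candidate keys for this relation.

Attribute B never appears on the right-hand side of any dependency, so B must belong to every candidate key.
{B}⁺ = {B}, which is not all of the schema, so we must add further attributes.
{B, C}⁺: BC→DEF adds D, E, F → {B, C, D, E, F}.
{B, D}⁺: BD→CE adds C, E; BC→DEF adds F → {B, C, D, E, F}.
{B, F}⁺: F→CDE adds C, D, E → {B, C, D, E, F}.

BC, BD, BF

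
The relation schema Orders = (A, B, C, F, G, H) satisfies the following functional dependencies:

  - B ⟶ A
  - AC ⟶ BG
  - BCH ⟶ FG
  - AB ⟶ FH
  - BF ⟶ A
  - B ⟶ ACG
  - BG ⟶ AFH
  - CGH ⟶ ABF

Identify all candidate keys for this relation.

{B}, {A, C}, {C, G, H}

{B}⁺: B→A adds A; AB→FH adds F, H; B→ACG adds C, G → {A, B, C, F, G, H}.
{A, C}⁺: AC→BG adds B, G; AB→FH adds F, H → {A, B, C, F, G, H}. Minimal: {C}⁺ = {C}; {A}⁺ = {A} — none reach the full schema.
{C, G, H}⁺: CGH→ABF adds A, B, F → {A, B, C, F, G, H}. Minimal: {G, H}⁺ = {G, H}; {C, H}⁺ = {C, H}; {C, G}⁺ = {C, G} — none reach the full schema.
Any other superkey contains one of these as a subset, so there are no further candidate keys.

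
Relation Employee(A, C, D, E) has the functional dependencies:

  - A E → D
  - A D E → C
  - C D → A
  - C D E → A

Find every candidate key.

Attribute E never appears on the right-hand side of any dependency, so E must belong to every candidate key.
{E}⁺ = {E}, which is not all of the schema, so we must add further attributes.
{A, E}⁺: AE→D adds D; ADE→C adds C → {A, C, D, E}. Minimal: {E}⁺ = {E}; {A}⁺ = {A} — none reach the full schema.
{C, D, E}⁺: CD→A adds A → {A, C, D, E}. Minimal: {D, E}⁺ = {D, E}; {C, E}⁺ = {C, E}; {C, D}⁺ = {A, C, D} — none reach the full schema.
Any other superkey contains one of these as a subset, so there are no further candidate keys.

{A, E}, {C, D, E}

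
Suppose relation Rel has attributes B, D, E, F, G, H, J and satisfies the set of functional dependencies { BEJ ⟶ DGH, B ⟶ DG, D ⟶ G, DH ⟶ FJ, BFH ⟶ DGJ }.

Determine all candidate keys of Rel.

Attributes B, E never appear on any right-hand side, so every candidate key must contain {B, E}.
{B, E}⁺ = {B, D, E, G}, which is not all of the schema, so we must add further attributes.
{B, E, H}⁺: B→DG adds D, G; DH→FJ adds F, J → {B, D, E, F, G, H, J}. Minimal: {E, H}⁺ = {E, H}; {B, H}⁺ = {B, D, F, G, H, J}; {B, E}⁺ = {B, D, E, G} — none reach the full schema.
{B, E, J}⁺: BEJ→DGH adds D, G, H; DH→FJ adds F → {B, D, E, F, G, H, J}. Minimal: {E, J}⁺ = {E, J}; {B, J}⁺ = {B, D, G, J}; {B, E}⁺ = {B, D, E, G} — none reach the full schema.

(B, E, H); (B, E, J)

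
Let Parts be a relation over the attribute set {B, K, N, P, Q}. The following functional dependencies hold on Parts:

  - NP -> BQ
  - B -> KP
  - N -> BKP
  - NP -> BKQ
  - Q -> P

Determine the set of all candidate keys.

{N}

Attribute N never appears on the right-hand side of any dependency, so N must belong to every candidate key.
{N}⁺ = {B, K, N, P, Q}, which is all of the schema, so {N} is the only candidate key.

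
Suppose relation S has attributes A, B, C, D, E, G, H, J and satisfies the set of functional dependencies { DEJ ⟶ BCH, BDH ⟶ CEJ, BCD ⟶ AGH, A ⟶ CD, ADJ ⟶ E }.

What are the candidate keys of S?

AB; AJ; BCD; BDH; DEJ

{A, B}⁺: A→CD adds C, D; BCD→AGH adds G, H; BDH→CEJ adds E, J → {A, B, C, D, E, G, H, J}. Minimal: {B}⁺ = {B}; {A}⁺ = {A, C, D} — none reach the full schema.
{A, J}⁺: A→CD adds C, D; ADJ→E adds E; DEJ→BCH adds B, H; BCD→AGH adds G → {A, B, C, D, E, G, H, J}. Minimal: {J}⁺ = {J}; {A}⁺ = {A, C, D} — none reach the full schema.
{B, C, D}⁺: BCD→AGH adds A, G, H; BDH→CEJ adds E, J → {A, B, C, D, E, G, H, J}. Minimal: {C, D}⁺ = {C, D}; {B, D}⁺ = {B, D}; {B, C}⁺ = {B, C} — none reach the full schema.
{B, D, H}⁺: BDH→CEJ adds C, E, J; BCD→AGH adds A, G → {A, B, C, D, E, G, H, J}. Minimal: {D, H}⁺ = {D, H}; {B, H}⁺ = {B, H}; {B, D}⁺ = {B, D} — none reach the full schema.
{D, E, J}⁺: DEJ→BCH adds B, C, H; BCD→AGH adds A, G → {A, B, C, D, E, G, H, J}. Minimal: {E, J}⁺ = {E, J}; {D, J}⁺ = {D, J}; {D, E}⁺ = {D, E} — none reach the full schema.
Any other superkey contains one of these as a subset, so there are no further candidate keys.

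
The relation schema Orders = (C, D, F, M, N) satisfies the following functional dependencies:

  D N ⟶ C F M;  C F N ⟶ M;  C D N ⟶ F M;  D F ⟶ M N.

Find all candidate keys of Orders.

Attribute D never appears on the right-hand side of any dependency, so D must belong to every candidate key.
{D}⁺ = {D}, which is not all of the schema, so we must add further attributes.
{D, F}⁺: DF→MN adds M, N; DN→CFM adds C → {C, D, F, M, N}.
{D, N}⁺: DN→CFM adds C, F, M → {C, D, F, M, N}.
Any other superkey contains one of these as a subset, so there are no further candidate keys.

DF; DN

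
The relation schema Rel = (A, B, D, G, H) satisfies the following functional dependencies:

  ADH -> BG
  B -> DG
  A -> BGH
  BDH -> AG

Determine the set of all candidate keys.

(A), (B, H)

{A}⁺: A→BGH adds B, G, H; B→DG adds D → {A, B, D, G, H}.
{B, H}⁺: B→DG adds D, G; BDH→AG adds A → {A, B, D, G, H}. Minimal: {H}⁺ = {H}; {B}⁺ = {B, D, G} — none reach the full schema.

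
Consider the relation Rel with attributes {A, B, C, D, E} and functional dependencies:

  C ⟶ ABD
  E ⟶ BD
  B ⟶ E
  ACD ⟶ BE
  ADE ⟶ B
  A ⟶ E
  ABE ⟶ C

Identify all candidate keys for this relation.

{A}⁺: A→E adds E; E→BD adds B, D; ABE→C adds C → {A, B, C, D, E}.
{C}⁺: C→ABD adds A, B, D; B→E adds E → {A, B, C, D, E}.

{A}, {C}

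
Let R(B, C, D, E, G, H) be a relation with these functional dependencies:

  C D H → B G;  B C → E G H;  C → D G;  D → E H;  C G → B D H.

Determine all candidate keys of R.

Attribute C never appears on the right-hand side of any dependency, so C must belong to every candidate key.
{C}⁺ = {B, C, D, E, G, H}, which is all of the schema, so {C} is the only candidate key.

(C)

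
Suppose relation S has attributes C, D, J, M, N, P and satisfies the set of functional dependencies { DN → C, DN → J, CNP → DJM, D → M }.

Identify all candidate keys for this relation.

CNP; DNP

Attributes N, P never appear on any right-hand side, so every candidate key must contain {N, P}.
{N, P}⁺ = {N, P}, which is not all of the schema, so we must add further attributes.
{C, N, P}⁺: CNP→DJM adds D, J, M → {C, D, J, M, N, P}. Minimal: {N, P}⁺ = {N, P}; {C, P}⁺ = {C, P}; {C, N}⁺ = {C, N} — none reach the full schema.
{D, N, P}⁺: DN→C adds C; DN→J adds J; CNP→DJM adds M → {C, D, J, M, N, P}. Minimal: {N, P}⁺ = {N, P}; {D, P}⁺ = {D, M, P}; {D, N}⁺ = {C, D, J, M, N} — none reach the full schema.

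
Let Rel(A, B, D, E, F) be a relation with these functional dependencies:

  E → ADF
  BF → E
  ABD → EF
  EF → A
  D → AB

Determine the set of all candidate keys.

{D}; {E}; {B, F}

{D}⁺: D→AB adds A, B; ABD→EF adds E, F → {A, B, D, E, F}.
{E}⁺: E→ADF adds A, D, F; D→AB adds B → {A, B, D, E, F}.
{B, F}⁺: BF→E adds E; EF→A adds A; E→ADF adds D → {A, B, D, E, F}. Minimal: {F}⁺ = {F}; {B}⁺ = {B} — none reach the full schema.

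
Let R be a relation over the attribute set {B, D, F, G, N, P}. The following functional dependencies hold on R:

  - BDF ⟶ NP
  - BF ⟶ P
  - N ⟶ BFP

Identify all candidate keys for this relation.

Attributes D, G never appear on any right-hand side, so every candidate key must contain {D, G}.
{D, G}⁺ = {D, G}, which is not all of the schema, so we must add further attributes.
{D, G, N}⁺: N→BFP adds B, F, P → {B, D, F, G, N, P}. Minimal: {G, N}⁺ = {B, F, G, N, P}; {D, N}⁺ = {B, D, F, N, P}; {D, G}⁺ = {D, G} — none reach the full schema.
{B, D, F, G}⁺: BDF→NP adds N, P → {B, D, F, G, N, P}. Minimal: {D, F, G}⁺ = {D, F, G}; {B, F, G}⁺ = {B, F, G, P}; {B, D, G}⁺ = {B, D, G}; … — none reach the full schema.
Any other superkey contains one of these as a subset, so there are no further candidate keys.

(D, G, N), (B, D, F, G)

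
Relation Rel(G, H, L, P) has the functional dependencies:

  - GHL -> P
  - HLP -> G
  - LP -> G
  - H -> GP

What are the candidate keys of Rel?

HL

{H, L}⁺: H→GP adds G, P → {G, H, L, P}.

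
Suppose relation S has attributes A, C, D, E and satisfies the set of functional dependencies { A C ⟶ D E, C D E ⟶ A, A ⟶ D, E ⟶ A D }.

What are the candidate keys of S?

Attribute C never appears on the right-hand side of any dependency, so C must belong to every candidate key.
{C}⁺ = {C}, which is not all of the schema, so we must add further attributes.
{A, C}⁺: AC→DE adds D, E → {A, C, D, E}. Minimal: {C}⁺ = {C}; {A}⁺ = {A, D} — none reach the full schema.
{C, E}⁺: E→AD adds A, D → {A, C, D, E}. Minimal: {E}⁺ = {A, D, E}; {C}⁺ = {C} — none reach the full schema.

{A, C}, {C, E}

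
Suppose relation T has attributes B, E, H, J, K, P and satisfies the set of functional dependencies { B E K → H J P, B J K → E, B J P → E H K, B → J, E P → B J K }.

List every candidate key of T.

BK; BP; EP

{B, K}⁺: B→J adds J; BJK→E adds E; BEK→HJP adds H, P → {B, E, H, J, K, P}. Minimal: {K}⁺ = {K}; {B}⁺ = {B, J} — none reach the full schema.
{B, P}⁺: B→J adds J; BJP→EHK adds E, H, K → {B, E, H, J, K, P}. Minimal: {P}⁺ = {P}; {B}⁺ = {B, J} — none reach the full schema.
{E, P}⁺: EP→BJK adds B, J, K; BEK→HJP adds H → {B, E, H, J, K, P}. Minimal: {P}⁺ = {P}; {E}⁺ = {E} — none reach the full schema.
Any other superkey contains one of these as a subset, so there are no further candidate keys.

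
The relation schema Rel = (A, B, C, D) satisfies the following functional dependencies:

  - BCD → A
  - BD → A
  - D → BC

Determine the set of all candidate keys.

D

Attribute D never appears on the right-hand side of any dependency, so D must belong to every candidate key.
{D}⁺ = {A, B, C, D}, which is all of the schema, so {D} is the only candidate key.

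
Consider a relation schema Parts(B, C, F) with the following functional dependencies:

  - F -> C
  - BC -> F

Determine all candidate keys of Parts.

Attribute B never appears on the right-hand side of any dependency, so B must belong to every candidate key.
{B}⁺ = {B}, which is not all of the schema, so we must add further attributes.
{B, C}⁺: BC→F adds F → {B, C, F}.
{B, F}⁺: F→C adds C → {B, C, F}.
Any other superkey contains one of these as a subset, so there are no further candidate keys.

{B, C}, {B, F}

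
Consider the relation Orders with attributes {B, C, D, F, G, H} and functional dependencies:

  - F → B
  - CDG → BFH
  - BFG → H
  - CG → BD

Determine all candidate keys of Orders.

{C, G}

{C, G}⁺: CG→BD adds B, D; CDG→BFH adds F, H → {B, C, D, F, G, H}.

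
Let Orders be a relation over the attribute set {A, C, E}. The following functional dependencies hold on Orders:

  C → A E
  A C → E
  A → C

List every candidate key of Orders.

{A}, {C}

{A}⁺: A→C adds C; C→AE adds E → {A, C, E}.
{C}⁺: C→AE adds A, E → {A, C, E}.
Any other superkey contains one of these as a subset, so there are no further candidate keys.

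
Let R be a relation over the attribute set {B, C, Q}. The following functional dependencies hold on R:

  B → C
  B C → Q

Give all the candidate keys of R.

Attribute B never appears on the right-hand side of any dependency, so B must belong to every candidate key.
{B}⁺ = {B, C, Q}, which is all of the schema, so {B} is the only candidate key.

B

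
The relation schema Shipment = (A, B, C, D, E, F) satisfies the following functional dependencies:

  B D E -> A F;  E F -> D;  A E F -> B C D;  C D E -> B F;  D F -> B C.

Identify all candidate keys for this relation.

{E, F}, {B, D, E}, {C, D, E}

Attribute E never appears on the right-hand side of any dependency, so E must belong to every candidate key.
{E}⁺ = {E}, which is not all of the schema, so we must add further attributes.
{E, F}⁺: EF→D adds D; DF→BC adds B, C; BDE→AF adds A → {A, B, C, D, E, F}. Minimal: {F}⁺ = {F}; {E}⁺ = {E} — none reach the full schema.
{B, D, E}⁺: BDE→AF adds A, F; AEF→BCD adds C → {A, B, C, D, E, F}. Minimal: {D, E}⁺ = {D, E}; {B, E}⁺ = {B, E}; {B, D}⁺ = {B, D} — none reach the full schema.
{C, D, E}⁺: CDE→BF adds B, F; BDE→AF adds A → {A, B, C, D, E, F}. Minimal: {D, E}⁺ = {D, E}; {C, E}⁺ = {C, E}; {C, D}⁺ = {C, D} — none reach the full schema.
Any other superkey contains one of these as a subset, so there are no further candidate keys.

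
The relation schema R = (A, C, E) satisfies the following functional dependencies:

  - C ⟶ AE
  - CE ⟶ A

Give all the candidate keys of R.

C

Attribute C never appears on the right-hand side of any dependency, so C must belong to every candidate key.
{C}⁺ = {A, C, E}, which is all of the schema, so {C} is the only candidate key.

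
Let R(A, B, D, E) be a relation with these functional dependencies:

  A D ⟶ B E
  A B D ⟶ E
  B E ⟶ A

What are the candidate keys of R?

Attribute D never appears on the right-hand side of any dependency, so D must belong to every candidate key.
{D}⁺ = {D}, which is not all of the schema, so we must add further attributes.
{A, D}⁺: AD→BE adds B, E → {A, B, D, E}. Minimal: {D}⁺ = {D}; {A}⁺ = {A} — none reach the full schema.
{B, D, E}⁺: BE→A adds A → {A, B, D, E}. Minimal: {D, E}⁺ = {D, E}; {B, E}⁺ = {A, B, E}; {B, D}⁺ = {B, D} — none reach the full schema.

(A, D), (B, D, E)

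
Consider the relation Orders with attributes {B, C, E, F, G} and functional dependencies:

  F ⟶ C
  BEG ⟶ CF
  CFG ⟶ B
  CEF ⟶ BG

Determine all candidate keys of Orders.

Attribute E never appears on the right-hand side of any dependency, so E must belong to every candidate key.
{E}⁺ = {E}, which is not all of the schema, so we must add further attributes.
{E, F}⁺: F→C adds C; CEF→BG adds B, G → {B, C, E, F, G}. Minimal: {F}⁺ = {C, F}; {E}⁺ = {E} — none reach the full schema.
{B, E, G}⁺: BEG→CF adds C, F → {B, C, E, F, G}. Minimal: {E, G}⁺ = {E, G}; {B, G}⁺ = {B, G}; {B, E}⁺ = {B, E} — none reach the full schema.

{E, F}, {B, E, G}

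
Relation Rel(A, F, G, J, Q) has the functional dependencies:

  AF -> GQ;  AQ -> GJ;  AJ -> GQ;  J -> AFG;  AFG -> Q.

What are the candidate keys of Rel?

{J}⁺: J→AFG adds A, F, G; AFG→Q adds Q → {A, F, G, J, Q}.
{A, F}⁺: AF→GQ adds G, Q; AQ→GJ adds J → {A, F, G, J, Q}.
{A, Q}⁺: AQ→GJ adds G, J; J→AFG adds F → {A, F, G, J, Q}.
Any other superkey contains one of these as a subset, so there are no further candidate keys.

{J}, {A, F}, {A, Q}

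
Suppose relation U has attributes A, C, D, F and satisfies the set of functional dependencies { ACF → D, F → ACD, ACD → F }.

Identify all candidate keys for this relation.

{F}, {A, C, D}

{F}⁺: F→ACD adds A, C, D → {A, C, D, F}.
{A, C, D}⁺: ACD→F adds F → {A, C, D, F}. Minimal: {C, D}⁺ = {C, D}; {A, D}⁺ = {A, D}; {A, C}⁺ = {A, C} — none reach the full schema.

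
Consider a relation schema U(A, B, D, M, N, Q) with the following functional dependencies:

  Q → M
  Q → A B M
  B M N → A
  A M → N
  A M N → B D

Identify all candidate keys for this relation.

{Q}

Attribute Q never appears on the right-hand side of any dependency, so Q must belong to every candidate key.
{Q}⁺ = {A, B, D, M, N, Q}, which is all of the schema, so {Q} is the only candidate key.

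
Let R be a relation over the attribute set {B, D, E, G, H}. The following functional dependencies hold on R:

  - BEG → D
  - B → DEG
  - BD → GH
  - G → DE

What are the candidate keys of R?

B

Attribute B never appears on the right-hand side of any dependency, so B must belong to every candidate key.
{B}⁺ = {B, D, E, G, H}, which is all of the schema, so {B} is the only candidate key.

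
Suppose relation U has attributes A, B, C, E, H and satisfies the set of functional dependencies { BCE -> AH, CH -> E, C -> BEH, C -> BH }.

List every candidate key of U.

{C}

Attribute C never appears on the right-hand side of any dependency, so C must belong to every candidate key.
{C}⁺ = {A, B, C, E, H}, which is all of the schema, so {C} is the only candidate key.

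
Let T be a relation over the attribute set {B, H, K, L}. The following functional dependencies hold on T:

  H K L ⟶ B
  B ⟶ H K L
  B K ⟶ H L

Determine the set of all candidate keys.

(B), (H, K, L)

{B}⁺: B→HKL adds H, K, L → {B, H, K, L}.
{H, K, L}⁺: HKL→B adds B → {B, H, K, L}. Minimal: {K, L}⁺ = {K, L}; {H, L}⁺ = {H, L}; {H, K}⁺ = {H, K} — none reach the full schema.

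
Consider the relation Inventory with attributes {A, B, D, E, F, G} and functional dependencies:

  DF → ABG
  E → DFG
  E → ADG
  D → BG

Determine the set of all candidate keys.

{E}

Attribute E never appears on the right-hand side of any dependency, so E must belong to every candidate key.
{E}⁺ = {A, B, D, E, F, G}, which is all of the schema, so {E} is the only candidate key.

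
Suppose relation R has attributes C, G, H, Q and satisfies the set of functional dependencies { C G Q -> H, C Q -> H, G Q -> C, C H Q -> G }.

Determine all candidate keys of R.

{C, Q}, {G, Q}

Attribute Q never appears on the right-hand side of any dependency, so Q must belong to every candidate key.
{Q}⁺ = {Q}, which is not all of the schema, so we must add further attributes.
{C, Q}⁺: CQ→H adds H; CHQ→G adds G → {C, G, H, Q}.
{G, Q}⁺: GQ→C adds C; CGQ→H adds H → {C, G, H, Q}.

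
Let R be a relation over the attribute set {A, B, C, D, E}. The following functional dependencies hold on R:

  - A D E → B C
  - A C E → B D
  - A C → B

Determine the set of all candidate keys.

Attributes A, E never appear on any right-hand side, so every candidate key must contain {A, E}.
{A, E}⁺ = {A, E}, which is not all of the schema, so we must add further attributes.
{A, C, E}⁺: ACE→BD adds B, D → {A, B, C, D, E}. Minimal: {C, E}⁺ = {C, E}; {A, E}⁺ = {A, E}; {A, C}⁺ = {A, B, C} — none reach the full schema.
{A, D, E}⁺: ADE→BC adds B, C → {A, B, C, D, E}. Minimal: {D, E}⁺ = {D, E}; {A, E}⁺ = {A, E}; {A, D}⁺ = {A, D} — none reach the full schema.

{A, C, E}; {A, D, E}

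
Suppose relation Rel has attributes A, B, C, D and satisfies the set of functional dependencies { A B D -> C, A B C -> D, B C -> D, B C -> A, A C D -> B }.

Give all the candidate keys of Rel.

{B, C}⁺: BC→D adds D; BC→A adds A → {A, B, C, D}. Minimal: {C}⁺ = {C}; {B}⁺ = {B} — none reach the full schema.
{A, B, D}⁺: ABD→C adds C → {A, B, C, D}. Minimal: {B, D}⁺ = {B, D}; {A, D}⁺ = {A, D}; {A, B}⁺ = {A, B} — none reach the full schema.
{A, C, D}⁺: ACD→B adds B → {A, B, C, D}. Minimal: {C, D}⁺ = {C, D}; {A, D}⁺ = {A, D}; {A, C}⁺ = {A, C} — none reach the full schema.
Any other superkey contains one of these as a subset, so there are no further candidate keys.

{B, C}; {A, B, D}; {A, C, D}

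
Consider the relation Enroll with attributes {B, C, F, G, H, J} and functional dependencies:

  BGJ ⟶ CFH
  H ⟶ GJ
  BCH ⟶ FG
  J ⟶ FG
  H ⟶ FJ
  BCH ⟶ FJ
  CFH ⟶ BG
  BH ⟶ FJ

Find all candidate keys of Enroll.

{B, H}⁺: H→GJ adds G, J; J→FG adds F; BGJ→CFH adds C → {B, C, F, G, H, J}. Minimal: {H}⁺ = {F, G, H, J}; {B}⁺ = {B} — none reach the full schema.
{B, J}⁺: J→FG adds F, G; BGJ→CFH adds C, H → {B, C, F, G, H, J}. Minimal: {J}⁺ = {F, G, J}; {B}⁺ = {B} — none reach the full schema.
{C, H}⁺: H→GJ adds G, J; J→FG adds F; CFH→BG adds B → {B, C, F, G, H, J}. Minimal: {H}⁺ = {F, G, H, J}; {C}⁺ = {C} — none reach the full schema.

{B, H}, {B, J}, {C, H}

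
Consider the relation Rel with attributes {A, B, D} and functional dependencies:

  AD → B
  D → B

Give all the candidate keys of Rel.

{A, D}

Attributes A, D never appear on any right-hand side, so every candidate key must contain {A, D}.
{A, D}⁺ = {A, B, D}, which is all of the schema, so {A, D} is the only candidate key.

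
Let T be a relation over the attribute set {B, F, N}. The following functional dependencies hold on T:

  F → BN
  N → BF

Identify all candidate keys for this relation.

{F}⁺: F→BN adds B, N → {B, F, N}.
{N}⁺: N→BF adds B, F → {B, F, N}.

F; N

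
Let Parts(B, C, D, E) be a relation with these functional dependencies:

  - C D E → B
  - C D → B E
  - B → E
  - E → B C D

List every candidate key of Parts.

{B}⁺: B→E adds E; E→BCD adds C, D → {B, C, D, E}.
{E}⁺: E→BCD adds B, C, D → {B, C, D, E}.
{C, D}⁺: CD→BE adds B, E → {B, C, D, E}.
Any other superkey contains one of these as a subset, so there are no further candidate keys.

{B}, {E}, {C, D}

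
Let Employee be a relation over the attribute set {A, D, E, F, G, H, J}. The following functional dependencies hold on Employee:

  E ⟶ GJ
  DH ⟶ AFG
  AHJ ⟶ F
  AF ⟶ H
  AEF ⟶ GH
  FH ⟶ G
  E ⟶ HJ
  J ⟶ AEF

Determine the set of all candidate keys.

Attribute D never appears on the right-hand side of any dependency, so D must belong to every candidate key.
{D}⁺ = {D}, which is not all of the schema, so we must add further attributes.
{D, E}⁺: E→GJ adds G, J; E→HJ adds H; J→AEF adds A, F → {A, D, E, F, G, H, J}. Minimal: {E}⁺ = {A, E, F, G, H, J}; {D}⁺ = {D} — none reach the full schema.
{D, J}⁺: J→AEF adds A, E, F; E→GJ adds G; AF→H adds H → {A, D, E, F, G, H, J}. Minimal: {J}⁺ = {A, E, F, G, H, J}; {D}⁺ = {D} — none reach the full schema.
Any other superkey contains one of these as a subset, so there are no further candidate keys.

{D, E}; {D, J}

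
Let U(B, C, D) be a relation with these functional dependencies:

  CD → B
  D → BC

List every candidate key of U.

Attribute D never appears on the right-hand side of any dependency, so D must belong to every candidate key.
{D}⁺ = {B, C, D}, which is all of the schema, so {D} is the only candidate key.

(D)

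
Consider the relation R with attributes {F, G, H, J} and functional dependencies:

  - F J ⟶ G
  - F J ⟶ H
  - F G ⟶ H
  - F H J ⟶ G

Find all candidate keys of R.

Attributes F, J never appear on any right-hand side, so every candidate key must contain {F, J}.
{F, J}⁺ = {F, G, H, J}, which is all of the schema, so {F, J} is the only candidate key.

{F, J}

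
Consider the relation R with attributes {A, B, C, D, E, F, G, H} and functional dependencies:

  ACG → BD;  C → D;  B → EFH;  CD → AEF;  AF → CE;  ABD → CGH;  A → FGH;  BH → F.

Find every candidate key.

{A}⁺: A→FGH adds F, G, H; AF→CE adds C, E; ACG→BD adds B, D → {A, B, C, D, E, F, G, H}.
{C}⁺: C→D adds D; CD→AEF adds A, E, F; A→FGH adds G, H; ACG→BD adds B → {A, B, C, D, E, F, G, H}.

(A), (C)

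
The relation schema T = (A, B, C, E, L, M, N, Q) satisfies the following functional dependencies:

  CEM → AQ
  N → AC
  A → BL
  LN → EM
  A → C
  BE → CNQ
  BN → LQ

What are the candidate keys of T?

{N}⁺: N→AC adds A, C; A→BL adds B, L; LN→EM adds E, M; BE→CNQ adds Q → {A, B, C, E, L, M, N, Q}.
{A, E}⁺: A→BL adds B, L; A→C adds C; BE→CNQ adds N, Q; LN→EM adds M → {A, B, C, E, L, M, N, Q}.
{B, E}⁺: BE→CNQ adds C, N, Q; BN→LQ adds L; N→AC adds A; LN→EM adds M → {A, B, C, E, L, M, N, Q}.
{C, E, M}⁺: CEM→AQ adds A, Q; A→BL adds B, L; BE→CNQ adds N → {A, B, C, E, L, M, N, Q}.

{N}, {A, E}, {B, E}, {C, E, M}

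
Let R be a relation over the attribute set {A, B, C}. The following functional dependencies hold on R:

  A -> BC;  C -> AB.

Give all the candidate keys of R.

(A); (C)

{A}⁺: A→BC adds B, C → {A, B, C}.
{C}⁺: C→AB adds A, B → {A, B, C}.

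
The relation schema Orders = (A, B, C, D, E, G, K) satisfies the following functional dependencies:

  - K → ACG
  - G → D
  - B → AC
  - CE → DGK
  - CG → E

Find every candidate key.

{B, E}; {B, G}; {B, K}

Attribute B never appears on the right-hand side of any dependency, so B must belong to every candidate key.
{B}⁺ = {A, B, C}, which is not all of the schema, so we must add further attributes.
{B, E}⁺: B→AC adds A, C; CE→DGK adds D, G, K → {A, B, C, D, E, G, K}.
{B, G}⁺: G→D adds D; B→AC adds A, C; CG→E adds E; CE→DGK adds K → {A, B, C, D, E, G, K}.
{B, K}⁺: K→ACG adds A, C, G; G→D adds D; CG→E adds E → {A, B, C, D, E, G, K}.
Any other superkey contains one of these as a subset, so there are no further candidate keys.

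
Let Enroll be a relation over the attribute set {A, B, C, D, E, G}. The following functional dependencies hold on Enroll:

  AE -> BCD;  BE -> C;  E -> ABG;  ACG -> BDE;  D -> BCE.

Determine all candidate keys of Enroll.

{D}; {E}; {A, C, G}

{D}⁺: D→BCE adds B, C, E; E→ABG adds A, G → {A, B, C, D, E, G}.
{E}⁺: E→ABG adds A, B, G; AE→BCD adds C, D → {A, B, C, D, E, G}.
{A, C, G}⁺: ACG→BDE adds B, D, E → {A, B, C, D, E, G}. Minimal: {C, G}⁺ = {C, G}; {A, G}⁺ = {A, G}; {A, C}⁺ = {A, C} — none reach the full schema.
Any other superkey contains one of these as a subset, so there are no further candidate keys.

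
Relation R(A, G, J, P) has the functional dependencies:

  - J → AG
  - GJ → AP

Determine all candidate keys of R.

{J}⁺: J→AG adds A, G; GJ→AP adds P → {A, G, J, P}.

{J}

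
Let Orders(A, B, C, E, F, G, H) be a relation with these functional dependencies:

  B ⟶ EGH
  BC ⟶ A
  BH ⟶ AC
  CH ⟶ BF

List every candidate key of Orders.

{B}⁺: B→EGH adds E, G, H; BH→AC adds A, C; CH→BF adds F → {A, B, C, E, F, G, H}.
{C, H}⁺: CH→BF adds B, F; B→EGH adds E, G; BC→A adds A → {A, B, C, E, F, G, H}. Minimal: {H}⁺ = {H}; {C}⁺ = {C} — none reach the full schema.

{B}, {C, H}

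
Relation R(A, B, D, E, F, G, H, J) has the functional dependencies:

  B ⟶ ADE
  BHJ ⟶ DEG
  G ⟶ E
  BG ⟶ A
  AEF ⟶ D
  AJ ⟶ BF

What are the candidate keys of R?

{A, H, J}, {B, H, J}

Attributes H, J never appear on any right-hand side, so every candidate key must contain {H, J}.
{H, J}⁺ = {H, J}, which is not all of the schema, so we must add further attributes.
{A, H, J}⁺: AJ→BF adds B, F; B→ADE adds D, E; BHJ→DEG adds G → {A, B, D, E, F, G, H, J}. Minimal: {H, J}⁺ = {H, J}; {A, J}⁺ = {A, B, D, E, F, J}; {A, H}⁺ = {A, H} — none reach the full schema.
{B, H, J}⁺: B→ADE adds A, D, E; BHJ→DEG adds G; AJ→BF adds F → {A, B, D, E, F, G, H, J}. Minimal: {H, J}⁺ = {H, J}; {B, J}⁺ = {A, B, D, E, F, J}; {B, H}⁺ = {A, B, D, E, H} — none reach the full schema.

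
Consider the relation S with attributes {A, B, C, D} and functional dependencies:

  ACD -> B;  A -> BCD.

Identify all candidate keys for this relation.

Attribute A never appears on the right-hand side of any dependency, so A must belong to every candidate key.
{A}⁺ = {A, B, C, D}, which is all of the schema, so {A} is the only candidate key.

{A}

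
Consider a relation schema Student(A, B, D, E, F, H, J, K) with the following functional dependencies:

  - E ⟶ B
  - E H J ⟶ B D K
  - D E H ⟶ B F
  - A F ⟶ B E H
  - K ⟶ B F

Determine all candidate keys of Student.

(A, F, J), (A, J, K), (A, E, H, J)

{A, F, J}⁺: AF→BEH adds B, E, H; EHJ→BDK adds D, K → {A, B, D, E, F, H, J, K}.
{A, J, K}⁺: K→BF adds B, F; AF→BEH adds E, H; EHJ→BDK adds D → {A, B, D, E, F, H, J, K}.
{A, E, H, J}⁺: E→B adds B; EHJ→BDK adds D, K; DEH→BF adds F → {A, B, D, E, F, H, J, K}.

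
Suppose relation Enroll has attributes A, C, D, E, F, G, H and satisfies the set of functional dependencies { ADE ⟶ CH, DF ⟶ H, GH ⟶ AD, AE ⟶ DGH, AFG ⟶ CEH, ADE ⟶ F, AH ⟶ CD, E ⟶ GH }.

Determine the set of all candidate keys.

{E}⁺: E→GH adds G, H; GH→AD adds A, D; ADE→F adds F; AH→CD adds C → {A, C, D, E, F, G, H}.
{A, F, G}⁺: AFG→CEH adds C, E, H; AH→CD adds D → {A, C, D, E, F, G, H}.
{D, F, G}⁺: DF→H adds H; GH→AD adds A; AFG→CEH adds C, E → {A, C, D, E, F, G, H}.
{F, G, H}⁺: GH→AD adds A, D; AFG→CEH adds C, E → {A, C, D, E, F, G, H}.
Any other superkey contains one of these as a subset, so there are no further candidate keys.

E, AFG, DFG, FGH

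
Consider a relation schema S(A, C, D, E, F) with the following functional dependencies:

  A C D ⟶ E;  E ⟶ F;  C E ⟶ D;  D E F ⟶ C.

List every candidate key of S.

{A, C, D}, {A, C, E}, {A, D, E}

Attribute A never appears on the right-hand side of any dependency, so A must belong to every candidate key.
{A}⁺ = {A}, which is not all of the schema, so we must add further attributes.
{A, C, D}⁺: ACD→E adds E; E→F adds F → {A, C, D, E, F}. Minimal: {C, D}⁺ = {C, D}; {A, D}⁺ = {A, D}; {A, C}⁺ = {A, C} — none reach the full schema.
{A, C, E}⁺: E→F adds F; CE→D adds D → {A, C, D, E, F}. Minimal: {C, E}⁺ = {C, D, E, F}; {A, E}⁺ = {A, E, F}; {A, C}⁺ = {A, C} — none reach the full schema.
{A, D, E}⁺: E→F adds F; DEF→C adds C → {A, C, D, E, F}. Minimal: {D, E}⁺ = {C, D, E, F}; {A, E}⁺ = {A, E, F}; {A, D}⁺ = {A, D} — none reach the full schema.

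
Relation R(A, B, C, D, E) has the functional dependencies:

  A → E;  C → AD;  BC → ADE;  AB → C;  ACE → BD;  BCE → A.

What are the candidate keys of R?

{C}, {A, B}

{C}⁺: C→AD adds A, D; A→E adds E; ACE→BD adds B → {A, B, C, D, E}.
{A, B}⁺: A→E adds E; AB→C adds C; ACE→BD adds D → {A, B, C, D, E}. Minimal: {B}⁺ = {B}; {A}⁺ = {A, E} — none reach the full schema.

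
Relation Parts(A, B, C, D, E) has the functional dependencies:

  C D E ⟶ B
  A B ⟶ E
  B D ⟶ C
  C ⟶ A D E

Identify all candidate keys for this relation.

C, BD

{C}⁺: C→ADE adds A, D, E; CDE→B adds B → {A, B, C, D, E}.
{B, D}⁺: BD→C adds C; C→ADE adds A, E → {A, B, C, D, E}.
Any other superkey contains one of these as a subset, so there are no further candidate keys.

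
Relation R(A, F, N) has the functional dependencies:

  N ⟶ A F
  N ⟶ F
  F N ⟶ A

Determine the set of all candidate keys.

Attribute N never appears on the right-hand side of any dependency, so N must belong to every candidate key.
{N}⁺ = {A, F, N}, which is all of the schema, so {N} is the only candidate key.

{N}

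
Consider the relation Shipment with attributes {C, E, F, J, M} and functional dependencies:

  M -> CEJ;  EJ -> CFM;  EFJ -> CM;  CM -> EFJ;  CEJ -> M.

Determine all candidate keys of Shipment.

{M}, {E, J}

{M}⁺: M→CEJ adds C, E, J; EJ→CFM adds F → {C, E, F, J, M}.
{E, J}⁺: EJ→CFM adds C, F, M → {C, E, F, J, M}. Minimal: {J}⁺ = {J}; {E}⁺ = {E} — none reach the full schema.
Any other superkey contains one of these as a subset, so there are no further candidate keys.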